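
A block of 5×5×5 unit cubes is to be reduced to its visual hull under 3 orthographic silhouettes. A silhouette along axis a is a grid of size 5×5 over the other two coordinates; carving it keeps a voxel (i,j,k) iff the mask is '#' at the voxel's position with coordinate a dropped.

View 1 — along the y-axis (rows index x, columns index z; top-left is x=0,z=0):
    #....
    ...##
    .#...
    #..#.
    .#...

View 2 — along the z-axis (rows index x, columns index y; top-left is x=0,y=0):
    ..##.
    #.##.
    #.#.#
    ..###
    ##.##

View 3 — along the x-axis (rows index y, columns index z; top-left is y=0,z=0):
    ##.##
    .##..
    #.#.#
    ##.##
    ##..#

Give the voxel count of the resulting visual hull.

17 voxels

before carving: 125 voxels (5×5×5)
[1] y-view keeps 7 columns → grid now 35
[2] z-view keeps 15 columns → grid now 21
[3] x-view keeps 16 columns → grid now 17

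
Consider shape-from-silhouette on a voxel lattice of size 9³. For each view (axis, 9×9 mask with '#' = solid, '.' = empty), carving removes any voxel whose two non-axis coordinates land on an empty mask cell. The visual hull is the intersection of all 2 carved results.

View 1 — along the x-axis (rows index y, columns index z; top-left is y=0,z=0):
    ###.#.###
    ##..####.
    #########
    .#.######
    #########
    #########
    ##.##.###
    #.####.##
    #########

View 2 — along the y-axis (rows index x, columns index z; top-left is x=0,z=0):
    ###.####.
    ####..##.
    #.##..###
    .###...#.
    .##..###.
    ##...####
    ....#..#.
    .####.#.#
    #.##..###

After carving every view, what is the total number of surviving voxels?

full grid |V| = 729
V1 x: intersect with YZ mask (70 set) -- 630 left
V2 y: intersect with XZ mask (48 set) -- 373 left

voxel count = 373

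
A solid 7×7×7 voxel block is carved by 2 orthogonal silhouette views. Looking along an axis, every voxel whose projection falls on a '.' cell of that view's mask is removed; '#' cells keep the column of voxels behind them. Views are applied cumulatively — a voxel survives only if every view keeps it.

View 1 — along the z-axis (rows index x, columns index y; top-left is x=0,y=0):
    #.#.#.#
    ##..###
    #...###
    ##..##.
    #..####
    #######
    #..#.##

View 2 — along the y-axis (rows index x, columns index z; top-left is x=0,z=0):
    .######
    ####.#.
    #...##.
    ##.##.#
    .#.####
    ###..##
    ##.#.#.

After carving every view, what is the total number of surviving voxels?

initial block: 7^3 = 343
step 1: project along z, AND mask (33/49) → |grid| = 231
step 2: project along y, AND mask (33/49) → |grid| = 157

|visual hull| = 157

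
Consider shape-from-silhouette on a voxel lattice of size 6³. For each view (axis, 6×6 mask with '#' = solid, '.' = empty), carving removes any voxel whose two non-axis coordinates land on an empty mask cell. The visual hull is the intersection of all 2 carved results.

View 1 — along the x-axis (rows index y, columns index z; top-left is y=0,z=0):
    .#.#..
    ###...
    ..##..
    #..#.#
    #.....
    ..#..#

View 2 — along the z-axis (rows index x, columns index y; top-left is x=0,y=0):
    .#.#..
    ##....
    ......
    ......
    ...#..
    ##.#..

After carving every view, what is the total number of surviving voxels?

22 voxels

full grid |V| = 216
[1] x-view keeps 13 columns → grid now 78
[2] z-view keeps 8 columns → grid now 22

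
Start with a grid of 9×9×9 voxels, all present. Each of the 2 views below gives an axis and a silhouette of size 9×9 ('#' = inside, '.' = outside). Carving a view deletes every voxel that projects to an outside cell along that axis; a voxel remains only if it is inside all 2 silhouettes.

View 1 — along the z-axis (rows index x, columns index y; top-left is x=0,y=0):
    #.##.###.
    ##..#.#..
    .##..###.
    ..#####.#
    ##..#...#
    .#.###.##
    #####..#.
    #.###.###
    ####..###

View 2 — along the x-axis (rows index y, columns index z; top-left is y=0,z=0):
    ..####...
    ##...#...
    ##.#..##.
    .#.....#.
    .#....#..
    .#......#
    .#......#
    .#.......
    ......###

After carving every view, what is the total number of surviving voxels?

full grid |V| = 729
  1. axis=2 (XY plane), |mask|=51  ⇒  voxels=459
  2. axis=0 (YZ plane), |mask|=24  ⇒  voxels=137

remaining voxels: 137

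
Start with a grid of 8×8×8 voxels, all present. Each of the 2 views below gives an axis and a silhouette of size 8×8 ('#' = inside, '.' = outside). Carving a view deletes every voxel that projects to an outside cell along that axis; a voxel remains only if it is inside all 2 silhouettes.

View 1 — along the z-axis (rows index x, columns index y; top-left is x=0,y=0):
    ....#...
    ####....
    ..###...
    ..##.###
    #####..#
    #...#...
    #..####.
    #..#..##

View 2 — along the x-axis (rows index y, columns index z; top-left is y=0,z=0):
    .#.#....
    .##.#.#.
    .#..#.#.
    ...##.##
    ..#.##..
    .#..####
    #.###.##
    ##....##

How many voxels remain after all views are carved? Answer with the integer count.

before carving: 512 voxels (8×8×8)
step 1: project along z, AND mask (30/64) → |grid| = 240
step 2: project along x, AND mask (31/64) → |grid| = 109

|visual hull| = 109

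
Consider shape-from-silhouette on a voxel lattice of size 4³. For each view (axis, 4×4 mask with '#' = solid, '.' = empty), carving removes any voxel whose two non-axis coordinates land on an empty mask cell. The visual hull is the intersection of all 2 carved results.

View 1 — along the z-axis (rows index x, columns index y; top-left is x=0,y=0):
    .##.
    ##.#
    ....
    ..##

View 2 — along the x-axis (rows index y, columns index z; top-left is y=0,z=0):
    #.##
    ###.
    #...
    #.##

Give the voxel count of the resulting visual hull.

before carving: 64 voxels (4×4×4)
  1. axis=2 (XY plane), |mask|=7  ⇒  voxels=28
  2. axis=0 (YZ plane), |mask|=10  ⇒  voxels=17

|visual hull| = 17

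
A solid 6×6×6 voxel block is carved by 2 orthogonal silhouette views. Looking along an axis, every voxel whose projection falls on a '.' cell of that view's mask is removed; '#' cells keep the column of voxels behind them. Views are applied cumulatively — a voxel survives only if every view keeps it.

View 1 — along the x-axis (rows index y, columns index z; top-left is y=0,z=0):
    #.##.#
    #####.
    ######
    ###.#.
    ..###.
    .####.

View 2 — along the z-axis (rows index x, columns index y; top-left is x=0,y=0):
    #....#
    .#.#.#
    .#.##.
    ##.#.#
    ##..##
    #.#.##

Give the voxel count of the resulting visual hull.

|visual hull| = 83

before carving: 216 voxels (6×6×6)
step 1: project along x, AND mask (26/36) → |grid| = 156
step 2: project along z, AND mask (20/36) → |grid| = 83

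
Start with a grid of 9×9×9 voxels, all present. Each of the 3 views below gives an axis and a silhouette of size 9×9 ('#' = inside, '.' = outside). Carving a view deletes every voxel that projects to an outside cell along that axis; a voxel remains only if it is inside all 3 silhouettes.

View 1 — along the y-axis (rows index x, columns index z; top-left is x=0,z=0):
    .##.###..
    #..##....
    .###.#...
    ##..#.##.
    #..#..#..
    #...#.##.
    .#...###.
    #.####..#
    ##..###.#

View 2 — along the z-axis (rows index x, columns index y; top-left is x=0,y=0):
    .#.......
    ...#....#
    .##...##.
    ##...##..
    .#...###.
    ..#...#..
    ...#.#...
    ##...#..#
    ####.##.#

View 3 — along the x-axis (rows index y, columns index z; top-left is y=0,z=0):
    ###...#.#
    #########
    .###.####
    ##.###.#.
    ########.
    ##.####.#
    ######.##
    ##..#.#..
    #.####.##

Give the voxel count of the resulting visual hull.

voxel count = 114

initial block: 9^3 = 729
  1. axis=1 (XZ plane), |mask|=40  ⇒  voxels=360
  2. axis=2 (XY plane), |mask|=30  ⇒  voxels=141
  3. axis=0 (YZ plane), |mask|=61  ⇒  voxels=114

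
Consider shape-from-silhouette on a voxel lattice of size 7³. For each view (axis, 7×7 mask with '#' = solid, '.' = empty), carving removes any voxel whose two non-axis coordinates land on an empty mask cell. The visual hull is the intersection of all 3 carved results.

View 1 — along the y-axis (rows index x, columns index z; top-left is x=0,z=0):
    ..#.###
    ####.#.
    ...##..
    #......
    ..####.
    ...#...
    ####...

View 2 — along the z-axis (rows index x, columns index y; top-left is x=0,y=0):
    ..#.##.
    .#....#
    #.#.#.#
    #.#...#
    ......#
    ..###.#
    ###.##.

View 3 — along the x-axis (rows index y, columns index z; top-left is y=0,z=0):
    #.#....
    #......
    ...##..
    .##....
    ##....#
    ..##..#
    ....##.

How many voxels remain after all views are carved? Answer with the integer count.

initial block: 7^3 = 343
carve view 1 (along y, XZ-mask fill 21/49): 147 voxels remain
carve view 2 (along z, XY-mask fill 22/49): 61 voxels remain
carve view 3 (along x, YZ-mask fill 15/49): 21 voxels remain

voxel count = 21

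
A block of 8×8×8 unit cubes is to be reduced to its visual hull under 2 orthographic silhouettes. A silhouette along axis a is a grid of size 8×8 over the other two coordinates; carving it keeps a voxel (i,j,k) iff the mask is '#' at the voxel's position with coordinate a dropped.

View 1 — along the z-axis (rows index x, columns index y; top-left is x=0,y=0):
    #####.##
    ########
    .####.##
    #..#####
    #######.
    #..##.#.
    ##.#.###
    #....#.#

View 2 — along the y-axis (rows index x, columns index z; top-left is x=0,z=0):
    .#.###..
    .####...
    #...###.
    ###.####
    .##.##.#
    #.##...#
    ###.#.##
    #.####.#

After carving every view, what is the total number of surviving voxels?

|visual hull| = 231

before carving: 512 voxels (8×8×8)
step 1: project along z, AND mask (47/64) → |grid| = 376
step 2: project along y, AND mask (40/64) → |grid| = 231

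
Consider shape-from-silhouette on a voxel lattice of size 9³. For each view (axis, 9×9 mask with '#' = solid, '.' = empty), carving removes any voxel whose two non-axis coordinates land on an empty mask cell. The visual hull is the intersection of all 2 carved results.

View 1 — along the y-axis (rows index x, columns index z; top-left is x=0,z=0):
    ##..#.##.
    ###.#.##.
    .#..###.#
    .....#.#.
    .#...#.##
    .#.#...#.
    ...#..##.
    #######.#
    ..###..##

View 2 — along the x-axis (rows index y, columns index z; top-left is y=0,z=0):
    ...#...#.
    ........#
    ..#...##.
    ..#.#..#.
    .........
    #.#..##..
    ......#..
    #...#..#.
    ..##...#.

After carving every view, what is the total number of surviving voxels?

before carving: 729 voxels (9×9×9)
carve view 1 (along y, XZ-mask fill 41/81): 369 voxels remain
carve view 2 (along x, YZ-mask fill 20/81): 94 voxels remain

94 voxels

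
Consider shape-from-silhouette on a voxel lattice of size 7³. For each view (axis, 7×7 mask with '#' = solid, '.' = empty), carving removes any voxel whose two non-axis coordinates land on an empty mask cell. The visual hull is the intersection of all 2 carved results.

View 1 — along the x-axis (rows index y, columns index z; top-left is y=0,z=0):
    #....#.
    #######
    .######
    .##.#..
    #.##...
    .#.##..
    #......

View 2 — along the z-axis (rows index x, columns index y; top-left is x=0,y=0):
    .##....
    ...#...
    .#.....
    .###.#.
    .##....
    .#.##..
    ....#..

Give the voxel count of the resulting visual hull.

remaining voxels: 71

before carving: 343 voxels (7×7×7)
after view 1 [x-axis, 25 of 49 cells solid] → remaining = 175
after view 2 [z-axis, 14 of 49 cells solid] → remaining = 71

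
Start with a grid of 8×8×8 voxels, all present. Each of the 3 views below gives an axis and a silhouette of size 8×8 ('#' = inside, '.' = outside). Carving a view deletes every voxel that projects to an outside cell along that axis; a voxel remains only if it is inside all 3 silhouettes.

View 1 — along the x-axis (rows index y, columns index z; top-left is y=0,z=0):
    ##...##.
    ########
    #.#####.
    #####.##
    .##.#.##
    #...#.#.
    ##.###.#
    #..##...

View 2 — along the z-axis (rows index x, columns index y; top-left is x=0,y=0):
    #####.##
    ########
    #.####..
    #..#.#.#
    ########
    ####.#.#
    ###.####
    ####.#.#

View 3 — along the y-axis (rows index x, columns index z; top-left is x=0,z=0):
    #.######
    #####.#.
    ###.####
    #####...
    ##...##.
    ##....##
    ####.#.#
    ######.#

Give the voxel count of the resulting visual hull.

full grid |V| = 512
after view 1 [x-axis, 42 of 64 cells solid] → remaining = 336
after view 2 [z-axis, 51 of 64 cells solid] → remaining = 262
after view 3 [y-axis, 46 of 64 cells solid] → remaining = 191

remaining voxels: 191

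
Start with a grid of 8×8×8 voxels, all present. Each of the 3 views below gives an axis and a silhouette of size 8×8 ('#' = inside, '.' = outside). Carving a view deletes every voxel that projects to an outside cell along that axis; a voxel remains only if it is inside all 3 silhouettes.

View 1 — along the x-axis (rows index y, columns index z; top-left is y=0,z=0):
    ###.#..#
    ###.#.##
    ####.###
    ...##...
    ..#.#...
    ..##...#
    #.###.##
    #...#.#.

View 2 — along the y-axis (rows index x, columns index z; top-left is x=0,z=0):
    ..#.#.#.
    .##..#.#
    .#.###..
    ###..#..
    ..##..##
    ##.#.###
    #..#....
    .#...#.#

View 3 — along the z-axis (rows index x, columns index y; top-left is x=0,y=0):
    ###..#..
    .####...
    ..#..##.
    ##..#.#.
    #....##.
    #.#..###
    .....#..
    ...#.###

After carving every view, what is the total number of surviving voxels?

before carving: 512 voxels (8×8×8)
V1 x: intersect with YZ mask (34 set) -- 272 left
V2 y: intersect with XZ mask (30 set) -- 119 left
V3 z: intersect with XY mask (28 set) -- 60 left

voxel count = 60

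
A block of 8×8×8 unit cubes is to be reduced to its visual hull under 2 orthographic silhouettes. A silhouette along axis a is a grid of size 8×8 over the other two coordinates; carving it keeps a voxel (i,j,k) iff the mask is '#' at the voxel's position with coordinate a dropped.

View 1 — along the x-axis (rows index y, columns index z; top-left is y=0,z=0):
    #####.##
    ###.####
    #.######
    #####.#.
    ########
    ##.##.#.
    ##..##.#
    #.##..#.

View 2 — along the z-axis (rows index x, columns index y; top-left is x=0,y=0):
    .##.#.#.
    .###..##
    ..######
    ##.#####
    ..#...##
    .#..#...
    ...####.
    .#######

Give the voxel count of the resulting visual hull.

remaining voxels: 230

full grid |V| = 512
  1. axis=0 (YZ plane), |mask|=49  ⇒  voxels=392
  2. axis=2 (XY plane), |mask|=38  ⇒  voxels=230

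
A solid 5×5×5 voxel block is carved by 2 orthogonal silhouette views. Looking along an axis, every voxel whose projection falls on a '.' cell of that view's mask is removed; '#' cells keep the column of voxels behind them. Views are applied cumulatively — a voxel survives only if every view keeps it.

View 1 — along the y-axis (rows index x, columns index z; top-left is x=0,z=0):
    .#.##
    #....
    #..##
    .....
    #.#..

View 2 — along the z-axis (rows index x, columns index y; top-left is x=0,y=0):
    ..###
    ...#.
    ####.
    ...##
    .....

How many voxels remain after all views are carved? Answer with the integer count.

full grid |V| = 125
V1 y: intersect with XZ mask (9 set) -- 45 left
V2 z: intersect with XY mask (10 set) -- 22 left

|visual hull| = 22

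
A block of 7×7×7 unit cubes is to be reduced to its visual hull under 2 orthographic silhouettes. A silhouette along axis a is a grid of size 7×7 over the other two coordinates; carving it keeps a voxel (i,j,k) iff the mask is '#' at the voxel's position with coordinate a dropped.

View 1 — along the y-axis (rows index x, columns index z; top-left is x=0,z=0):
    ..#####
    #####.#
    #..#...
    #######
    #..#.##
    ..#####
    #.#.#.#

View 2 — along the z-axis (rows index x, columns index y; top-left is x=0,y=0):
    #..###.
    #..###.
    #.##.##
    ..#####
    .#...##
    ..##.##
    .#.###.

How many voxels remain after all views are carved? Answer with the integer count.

before carving: 343 voxels (7×7×7)
  1. axis=1 (XZ plane), |mask|=33  ⇒  voxels=231
  2. axis=2 (XY plane), |mask|=29  ⇒  voxels=137

|visual hull| = 137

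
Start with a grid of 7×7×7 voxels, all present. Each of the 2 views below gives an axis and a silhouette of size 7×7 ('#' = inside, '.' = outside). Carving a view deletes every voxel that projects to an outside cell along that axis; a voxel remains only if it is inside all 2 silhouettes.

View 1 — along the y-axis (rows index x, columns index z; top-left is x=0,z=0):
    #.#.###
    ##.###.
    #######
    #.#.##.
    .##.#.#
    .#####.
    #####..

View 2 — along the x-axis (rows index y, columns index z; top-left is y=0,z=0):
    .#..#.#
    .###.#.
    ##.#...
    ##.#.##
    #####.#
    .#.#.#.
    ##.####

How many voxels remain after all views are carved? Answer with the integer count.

|visual hull| = 144

full grid |V| = 343
V1 y: intersect with XZ mask (35 set) -- 245 left
V2 x: intersect with YZ mask (30 set) -- 144 left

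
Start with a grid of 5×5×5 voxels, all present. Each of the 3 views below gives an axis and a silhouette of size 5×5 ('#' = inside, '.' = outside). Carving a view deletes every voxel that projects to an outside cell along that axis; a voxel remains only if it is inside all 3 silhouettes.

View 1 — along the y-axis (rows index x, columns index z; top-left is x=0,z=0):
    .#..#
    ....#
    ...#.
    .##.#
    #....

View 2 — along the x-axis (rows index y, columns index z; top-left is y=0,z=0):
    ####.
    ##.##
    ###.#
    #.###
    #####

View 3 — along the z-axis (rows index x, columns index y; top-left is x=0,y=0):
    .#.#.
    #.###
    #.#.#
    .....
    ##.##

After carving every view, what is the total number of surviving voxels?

full grid |V| = 125
after view 1 [y-axis, 8 of 25 cells solid] → remaining = 40
after view 2 [x-axis, 21 of 25 cells solid] → remaining = 33
after view 3 [z-axis, 13 of 25 cells solid] → remaining = 12

voxel count = 12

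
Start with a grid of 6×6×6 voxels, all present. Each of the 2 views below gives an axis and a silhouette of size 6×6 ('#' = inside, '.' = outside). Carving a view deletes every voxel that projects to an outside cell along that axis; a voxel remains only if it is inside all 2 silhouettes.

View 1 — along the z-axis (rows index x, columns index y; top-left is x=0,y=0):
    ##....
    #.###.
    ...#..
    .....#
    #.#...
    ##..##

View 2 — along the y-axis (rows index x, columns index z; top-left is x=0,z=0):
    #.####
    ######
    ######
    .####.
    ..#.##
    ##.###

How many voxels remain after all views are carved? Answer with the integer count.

before carving: 216 voxels (6×6×6)
  1. axis=2 (XY plane), |mask|=14  ⇒  voxels=84
  2. axis=1 (XZ plane), |mask|=29  ⇒  voxels=70

|visual hull| = 70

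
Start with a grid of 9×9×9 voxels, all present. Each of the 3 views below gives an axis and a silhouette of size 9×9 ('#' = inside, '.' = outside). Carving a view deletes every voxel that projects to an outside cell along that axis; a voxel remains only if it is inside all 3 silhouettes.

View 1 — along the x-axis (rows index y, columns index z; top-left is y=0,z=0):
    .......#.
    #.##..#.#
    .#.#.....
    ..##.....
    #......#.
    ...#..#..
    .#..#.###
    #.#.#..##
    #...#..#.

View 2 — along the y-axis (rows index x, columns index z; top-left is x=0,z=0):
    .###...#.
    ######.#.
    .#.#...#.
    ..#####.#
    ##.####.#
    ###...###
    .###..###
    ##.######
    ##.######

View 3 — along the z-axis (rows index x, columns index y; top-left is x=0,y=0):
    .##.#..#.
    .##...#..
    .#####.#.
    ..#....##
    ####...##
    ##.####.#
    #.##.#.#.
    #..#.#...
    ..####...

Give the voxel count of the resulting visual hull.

full grid |V| = 729
V1 x: intersect with YZ mask (27 set) -- 243 left
V2 y: intersect with XZ mask (55 set) -- 169 left
V3 z: intersect with XY mask (41 set) -- 75 left

remaining voxels: 75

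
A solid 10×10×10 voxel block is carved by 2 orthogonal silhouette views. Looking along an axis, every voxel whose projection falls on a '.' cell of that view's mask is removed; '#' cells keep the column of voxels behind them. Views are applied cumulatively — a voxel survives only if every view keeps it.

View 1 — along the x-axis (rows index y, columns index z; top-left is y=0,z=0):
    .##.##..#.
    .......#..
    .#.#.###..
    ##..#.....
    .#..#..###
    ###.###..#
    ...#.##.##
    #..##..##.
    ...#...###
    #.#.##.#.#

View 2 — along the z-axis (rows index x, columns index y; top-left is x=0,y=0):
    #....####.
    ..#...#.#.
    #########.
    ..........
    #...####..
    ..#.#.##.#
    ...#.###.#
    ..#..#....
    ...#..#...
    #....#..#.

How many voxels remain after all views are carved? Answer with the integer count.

remaining voxels: 195

initial block: 10^3 = 1000
step 1: project along x, AND mask (46/100) → |grid| = 460
step 2: project along z, AND mask (39/100) → |grid| = 195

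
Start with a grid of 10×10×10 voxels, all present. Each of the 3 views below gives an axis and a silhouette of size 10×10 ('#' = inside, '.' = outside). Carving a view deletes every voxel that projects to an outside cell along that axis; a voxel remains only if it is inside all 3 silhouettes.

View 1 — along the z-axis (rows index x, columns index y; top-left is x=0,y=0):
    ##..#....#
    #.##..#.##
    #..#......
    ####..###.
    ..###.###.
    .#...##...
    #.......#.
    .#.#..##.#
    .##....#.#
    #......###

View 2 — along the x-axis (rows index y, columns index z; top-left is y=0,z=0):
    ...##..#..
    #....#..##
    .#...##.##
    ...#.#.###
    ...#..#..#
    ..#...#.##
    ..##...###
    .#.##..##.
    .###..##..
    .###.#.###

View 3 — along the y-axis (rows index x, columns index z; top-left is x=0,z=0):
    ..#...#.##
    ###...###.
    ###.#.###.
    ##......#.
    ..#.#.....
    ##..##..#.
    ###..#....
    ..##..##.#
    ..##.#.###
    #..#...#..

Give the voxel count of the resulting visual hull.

remaining voxels: 84

before carving: 1000 voxels (10×10×10)
step 1: project along z, AND mask (43/100) → |grid| = 430
step 2: project along x, AND mask (46/100) → |grid| = 203
step 3: project along y, AND mask (45/100) → |grid| = 84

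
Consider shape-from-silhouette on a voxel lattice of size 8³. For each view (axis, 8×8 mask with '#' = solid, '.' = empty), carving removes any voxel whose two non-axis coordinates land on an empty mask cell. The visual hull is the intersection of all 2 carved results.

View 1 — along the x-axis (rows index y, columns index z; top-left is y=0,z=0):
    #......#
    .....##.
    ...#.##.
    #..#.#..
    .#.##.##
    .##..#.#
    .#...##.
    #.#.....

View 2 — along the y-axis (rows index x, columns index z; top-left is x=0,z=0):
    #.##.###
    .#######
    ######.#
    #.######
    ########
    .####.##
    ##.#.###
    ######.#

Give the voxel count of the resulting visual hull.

before carving: 512 voxels (8×8×8)
[1] x-view keeps 24 columns → grid now 192
[2] y-view keeps 54 columns → grid now 163

163 voxels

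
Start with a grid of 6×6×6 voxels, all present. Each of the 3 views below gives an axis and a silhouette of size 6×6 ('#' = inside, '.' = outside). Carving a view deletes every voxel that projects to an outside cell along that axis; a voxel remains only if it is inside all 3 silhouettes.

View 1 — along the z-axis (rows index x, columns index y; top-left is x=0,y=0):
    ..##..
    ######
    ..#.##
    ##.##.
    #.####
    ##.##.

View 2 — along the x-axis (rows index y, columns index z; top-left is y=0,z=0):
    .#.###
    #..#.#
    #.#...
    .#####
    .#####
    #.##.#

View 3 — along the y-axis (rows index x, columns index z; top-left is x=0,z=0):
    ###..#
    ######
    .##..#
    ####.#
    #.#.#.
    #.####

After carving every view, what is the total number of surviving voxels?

71 voxels

before carving: 216 voxels (6×6×6)
  1. axis=2 (XY plane), |mask|=24  ⇒  voxels=144
  2. axis=0 (YZ plane), |mask|=23  ⇒  voxels=95
  3. axis=1 (XZ plane), |mask|=26  ⇒  voxels=71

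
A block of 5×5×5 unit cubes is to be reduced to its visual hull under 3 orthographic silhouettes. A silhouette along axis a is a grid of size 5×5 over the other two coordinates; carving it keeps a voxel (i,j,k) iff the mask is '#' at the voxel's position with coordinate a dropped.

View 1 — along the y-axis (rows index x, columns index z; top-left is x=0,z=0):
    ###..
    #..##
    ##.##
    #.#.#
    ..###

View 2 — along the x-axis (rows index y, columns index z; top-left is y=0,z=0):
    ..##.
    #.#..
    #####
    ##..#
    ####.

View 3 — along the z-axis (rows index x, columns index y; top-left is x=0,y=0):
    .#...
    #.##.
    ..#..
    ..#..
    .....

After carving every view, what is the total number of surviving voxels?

15 voxels

before carving: 125 voxels (5×5×5)
carve view 1 (along y, XZ-mask fill 16/25): 80 voxels remain
carve view 2 (along x, YZ-mask fill 16/25): 51 voxels remain
carve view 3 (along z, XY-mask fill 6/25): 15 voxels remain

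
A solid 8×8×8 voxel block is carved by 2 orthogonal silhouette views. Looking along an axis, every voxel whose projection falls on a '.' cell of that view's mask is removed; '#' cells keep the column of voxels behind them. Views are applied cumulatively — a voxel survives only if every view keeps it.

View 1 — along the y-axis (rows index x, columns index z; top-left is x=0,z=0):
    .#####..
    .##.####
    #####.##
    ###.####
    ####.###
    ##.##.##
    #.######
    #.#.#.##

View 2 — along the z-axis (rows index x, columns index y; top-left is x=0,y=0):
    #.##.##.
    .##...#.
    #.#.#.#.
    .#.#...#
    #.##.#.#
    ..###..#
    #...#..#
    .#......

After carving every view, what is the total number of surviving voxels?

voxel count = 177

initial block: 8^3 = 512
after view 1 [y-axis, 50 of 64 cells solid] → remaining = 400
after view 2 [z-axis, 28 of 64 cells solid] → remaining = 177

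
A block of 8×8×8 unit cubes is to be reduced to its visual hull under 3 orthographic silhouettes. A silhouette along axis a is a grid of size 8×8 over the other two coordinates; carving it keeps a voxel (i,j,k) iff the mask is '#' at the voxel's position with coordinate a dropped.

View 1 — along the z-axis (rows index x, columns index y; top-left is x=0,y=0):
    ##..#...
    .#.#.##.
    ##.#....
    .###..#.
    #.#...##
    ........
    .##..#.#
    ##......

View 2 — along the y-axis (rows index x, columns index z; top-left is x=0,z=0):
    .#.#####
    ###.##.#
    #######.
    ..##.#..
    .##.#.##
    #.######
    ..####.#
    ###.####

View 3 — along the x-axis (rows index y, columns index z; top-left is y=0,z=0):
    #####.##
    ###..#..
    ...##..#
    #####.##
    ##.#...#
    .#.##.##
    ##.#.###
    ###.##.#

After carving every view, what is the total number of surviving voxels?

before carving: 512 voxels (8×8×8)
step 1: project along z, AND mask (24/64) → |grid| = 192
step 2: project along y, AND mask (46/64) → |grid| = 129
step 3: project along x, AND mask (42/64) → |grid| = 85

voxel count = 85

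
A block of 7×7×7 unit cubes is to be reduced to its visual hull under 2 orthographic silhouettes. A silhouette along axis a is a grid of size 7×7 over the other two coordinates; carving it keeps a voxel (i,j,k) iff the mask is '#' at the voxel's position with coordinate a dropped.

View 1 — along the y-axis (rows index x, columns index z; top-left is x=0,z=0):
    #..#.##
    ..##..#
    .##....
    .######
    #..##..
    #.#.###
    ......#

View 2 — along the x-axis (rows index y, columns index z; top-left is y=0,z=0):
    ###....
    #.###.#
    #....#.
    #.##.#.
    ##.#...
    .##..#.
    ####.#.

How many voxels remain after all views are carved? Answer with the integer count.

82 voxels

initial block: 7^3 = 343
[1] y-view keeps 24 columns → grid now 168
[2] x-view keeps 25 columns → grid now 82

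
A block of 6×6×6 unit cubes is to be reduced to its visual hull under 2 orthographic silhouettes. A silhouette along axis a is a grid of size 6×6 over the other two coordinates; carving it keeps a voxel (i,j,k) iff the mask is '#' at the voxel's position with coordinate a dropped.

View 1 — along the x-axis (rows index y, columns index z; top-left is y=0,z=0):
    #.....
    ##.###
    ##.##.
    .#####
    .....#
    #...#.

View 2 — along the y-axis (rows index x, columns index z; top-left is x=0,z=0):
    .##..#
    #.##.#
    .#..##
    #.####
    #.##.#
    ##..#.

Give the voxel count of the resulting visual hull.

|visual hull| = 65

before carving: 216 voxels (6×6×6)
[1] x-view keeps 18 columns → grid now 108
[2] y-view keeps 22 columns → grid now 65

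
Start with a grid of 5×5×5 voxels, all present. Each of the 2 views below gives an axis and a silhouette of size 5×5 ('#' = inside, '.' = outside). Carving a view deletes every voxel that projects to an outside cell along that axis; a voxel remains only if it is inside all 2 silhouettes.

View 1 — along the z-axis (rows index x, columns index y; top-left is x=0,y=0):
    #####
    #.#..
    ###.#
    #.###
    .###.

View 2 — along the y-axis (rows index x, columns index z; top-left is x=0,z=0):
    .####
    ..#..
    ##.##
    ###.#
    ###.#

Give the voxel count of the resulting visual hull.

|visual hull| = 66

initial block: 5^3 = 125
[1] z-view keeps 18 columns → grid now 90
[2] y-view keeps 17 columns → grid now 66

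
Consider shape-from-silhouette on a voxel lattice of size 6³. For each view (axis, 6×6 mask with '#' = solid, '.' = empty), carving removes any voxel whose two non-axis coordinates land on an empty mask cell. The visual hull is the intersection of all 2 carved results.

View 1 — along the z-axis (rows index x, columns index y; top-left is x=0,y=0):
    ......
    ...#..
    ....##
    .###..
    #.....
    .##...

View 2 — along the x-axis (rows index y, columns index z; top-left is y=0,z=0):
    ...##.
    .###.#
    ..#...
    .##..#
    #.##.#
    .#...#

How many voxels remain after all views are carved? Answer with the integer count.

remaining voxels: 24

initial block: 6^3 = 216
carve view 1 (along z, XY-mask fill 9/36): 54 voxels remain
carve view 2 (along x, YZ-mask fill 16/36): 24 voxels remain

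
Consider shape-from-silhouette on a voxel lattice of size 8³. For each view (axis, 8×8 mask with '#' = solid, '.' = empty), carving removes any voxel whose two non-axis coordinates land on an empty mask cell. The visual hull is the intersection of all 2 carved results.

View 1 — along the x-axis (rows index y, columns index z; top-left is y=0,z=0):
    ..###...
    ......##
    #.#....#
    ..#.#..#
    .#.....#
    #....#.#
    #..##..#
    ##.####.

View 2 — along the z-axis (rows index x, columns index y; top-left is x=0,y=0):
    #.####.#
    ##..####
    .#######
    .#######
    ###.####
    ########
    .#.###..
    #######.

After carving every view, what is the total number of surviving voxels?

165 voxels

full grid |V| = 512
after view 1 [x-axis, 26 of 64 cells solid] → remaining = 208
after view 2 [z-axis, 52 of 64 cells solid] → remaining = 165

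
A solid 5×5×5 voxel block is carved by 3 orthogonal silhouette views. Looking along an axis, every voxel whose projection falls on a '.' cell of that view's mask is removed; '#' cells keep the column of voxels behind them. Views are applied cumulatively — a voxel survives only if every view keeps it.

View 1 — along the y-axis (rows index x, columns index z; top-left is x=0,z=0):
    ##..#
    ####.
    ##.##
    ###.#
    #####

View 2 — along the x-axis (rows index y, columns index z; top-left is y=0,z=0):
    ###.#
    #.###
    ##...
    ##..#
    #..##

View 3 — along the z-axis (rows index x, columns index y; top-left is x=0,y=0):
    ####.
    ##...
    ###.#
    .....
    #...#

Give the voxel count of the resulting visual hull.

voxel count = 34

start: 5×5×5 = 125 voxels
carve view 1 (along y, XZ-mask fill 20/25): 100 voxels remain
carve view 2 (along x, YZ-mask fill 16/25): 68 voxels remain
carve view 3 (along z, XY-mask fill 12/25): 34 voxels remain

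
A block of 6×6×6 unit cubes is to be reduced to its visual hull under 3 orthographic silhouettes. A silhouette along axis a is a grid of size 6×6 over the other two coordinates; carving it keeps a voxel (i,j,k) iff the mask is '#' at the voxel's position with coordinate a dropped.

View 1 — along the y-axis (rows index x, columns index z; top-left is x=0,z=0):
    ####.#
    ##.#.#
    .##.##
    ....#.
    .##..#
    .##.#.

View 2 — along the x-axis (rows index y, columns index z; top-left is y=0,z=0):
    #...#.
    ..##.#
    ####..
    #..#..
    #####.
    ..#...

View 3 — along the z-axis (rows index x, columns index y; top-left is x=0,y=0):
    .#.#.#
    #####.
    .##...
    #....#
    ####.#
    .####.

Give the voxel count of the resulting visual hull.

start: 6×6×6 = 216 voxels
V1 y: intersect with XZ mask (20 set) -- 120 left
V2 x: intersect with YZ mask (17 set) -- 52 left
V3 z: intersect with XY mask (21 set) -- 33 left

33 voxels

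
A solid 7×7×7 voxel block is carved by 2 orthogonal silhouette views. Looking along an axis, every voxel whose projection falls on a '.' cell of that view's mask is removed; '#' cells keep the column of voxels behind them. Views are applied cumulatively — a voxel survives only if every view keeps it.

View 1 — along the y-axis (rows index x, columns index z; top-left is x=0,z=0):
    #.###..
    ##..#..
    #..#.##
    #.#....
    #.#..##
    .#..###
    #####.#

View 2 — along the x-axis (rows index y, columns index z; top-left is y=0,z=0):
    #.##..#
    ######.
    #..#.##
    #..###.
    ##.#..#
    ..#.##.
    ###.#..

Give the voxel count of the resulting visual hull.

before carving: 343 voxels (7×7×7)
V1 y: intersect with XZ mask (27 set) -- 189 left
V2 x: intersect with YZ mask (29 set) -- 116 left

voxel count = 116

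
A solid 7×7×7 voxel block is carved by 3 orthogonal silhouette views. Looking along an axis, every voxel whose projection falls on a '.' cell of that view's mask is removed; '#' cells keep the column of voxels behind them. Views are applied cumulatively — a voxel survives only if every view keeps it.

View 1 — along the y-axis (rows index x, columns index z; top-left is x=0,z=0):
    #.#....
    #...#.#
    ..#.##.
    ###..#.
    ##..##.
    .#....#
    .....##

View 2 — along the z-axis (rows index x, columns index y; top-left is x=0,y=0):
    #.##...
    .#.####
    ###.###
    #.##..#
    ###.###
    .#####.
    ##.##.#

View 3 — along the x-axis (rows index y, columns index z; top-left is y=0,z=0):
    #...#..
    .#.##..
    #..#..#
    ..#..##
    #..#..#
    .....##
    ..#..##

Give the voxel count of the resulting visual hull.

before carving: 343 voxels (7×7×7)
carve view 1 (along y, XZ-mask fill 20/49): 140 voxels remain
carve view 2 (along z, XY-mask fill 34/49): 99 voxels remain
carve view 3 (along x, YZ-mask fill 19/49): 38 voxels remain

remaining voxels: 38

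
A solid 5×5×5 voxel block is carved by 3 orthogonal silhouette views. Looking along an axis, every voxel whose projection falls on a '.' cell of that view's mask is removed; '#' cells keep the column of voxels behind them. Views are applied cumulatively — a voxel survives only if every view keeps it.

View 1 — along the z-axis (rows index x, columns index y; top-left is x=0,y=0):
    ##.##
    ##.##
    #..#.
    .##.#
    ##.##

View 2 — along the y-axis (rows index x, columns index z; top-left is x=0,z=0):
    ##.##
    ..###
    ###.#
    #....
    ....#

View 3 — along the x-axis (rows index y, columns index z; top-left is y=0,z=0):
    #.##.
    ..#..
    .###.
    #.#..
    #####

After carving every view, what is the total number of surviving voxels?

full grid |V| = 125
V1 z: intersect with XY mask (17 set) -- 85 left
V2 y: intersect with XZ mask (13 set) -- 43 left
V3 x: intersect with YZ mask (14 set) -- 20 left

remaining voxels: 20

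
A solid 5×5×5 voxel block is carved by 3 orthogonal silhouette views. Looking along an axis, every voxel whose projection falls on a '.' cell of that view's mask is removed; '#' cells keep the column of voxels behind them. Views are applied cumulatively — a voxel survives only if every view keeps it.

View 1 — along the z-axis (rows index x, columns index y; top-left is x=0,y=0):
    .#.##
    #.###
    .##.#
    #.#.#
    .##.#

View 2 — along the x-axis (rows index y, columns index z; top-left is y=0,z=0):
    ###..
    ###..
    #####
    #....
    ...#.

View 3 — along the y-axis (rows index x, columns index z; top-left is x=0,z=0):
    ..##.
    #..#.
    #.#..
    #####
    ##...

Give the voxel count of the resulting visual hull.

start: 5×5×5 = 125 voxels
after view 1 [z-axis, 16 of 25 cells solid] → remaining = 80
after view 2 [x-axis, 13 of 25 cells solid] → remaining = 42
after view 3 [y-axis, 13 of 25 cells solid] → remaining = 24

24 voxels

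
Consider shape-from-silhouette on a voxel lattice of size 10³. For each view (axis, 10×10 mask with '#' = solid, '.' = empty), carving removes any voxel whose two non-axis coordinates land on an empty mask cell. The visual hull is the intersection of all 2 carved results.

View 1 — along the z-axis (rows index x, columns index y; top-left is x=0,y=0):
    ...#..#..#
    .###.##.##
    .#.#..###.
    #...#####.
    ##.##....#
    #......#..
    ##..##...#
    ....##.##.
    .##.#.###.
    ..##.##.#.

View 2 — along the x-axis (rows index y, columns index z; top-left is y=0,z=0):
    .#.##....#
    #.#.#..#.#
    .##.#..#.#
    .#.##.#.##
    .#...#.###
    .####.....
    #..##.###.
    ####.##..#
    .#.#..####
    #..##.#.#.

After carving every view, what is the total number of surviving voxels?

|visual hull| = 258

before carving: 1000 voxels (10×10×10)
carve view 1 (along z, XY-mask fill 48/100): 480 voxels remain
carve view 2 (along x, YZ-mask fill 53/100): 258 voxels remain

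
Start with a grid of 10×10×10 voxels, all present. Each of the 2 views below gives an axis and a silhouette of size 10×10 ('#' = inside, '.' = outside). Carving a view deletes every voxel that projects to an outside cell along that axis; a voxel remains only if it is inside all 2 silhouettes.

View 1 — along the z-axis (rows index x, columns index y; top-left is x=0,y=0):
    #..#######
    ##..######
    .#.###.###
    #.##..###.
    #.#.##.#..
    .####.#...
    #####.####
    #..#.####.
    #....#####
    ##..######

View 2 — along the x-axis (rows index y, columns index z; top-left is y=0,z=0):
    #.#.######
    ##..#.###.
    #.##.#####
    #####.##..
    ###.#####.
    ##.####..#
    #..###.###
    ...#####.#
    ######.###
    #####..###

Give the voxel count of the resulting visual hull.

full grid |V| = 1000
V1 z: intersect with XY mask (68 set) -- 680 left
V2 x: intersect with YZ mask (74 set) -- 503 left

503 voxels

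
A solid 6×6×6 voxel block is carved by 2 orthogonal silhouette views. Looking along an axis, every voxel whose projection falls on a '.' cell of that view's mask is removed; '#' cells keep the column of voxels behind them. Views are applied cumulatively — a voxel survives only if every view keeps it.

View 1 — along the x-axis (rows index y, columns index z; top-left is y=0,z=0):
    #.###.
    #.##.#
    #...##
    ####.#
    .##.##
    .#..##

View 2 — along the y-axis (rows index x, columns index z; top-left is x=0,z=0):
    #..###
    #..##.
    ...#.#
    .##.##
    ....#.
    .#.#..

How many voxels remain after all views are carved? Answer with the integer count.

before carving: 216 voxels (6×6×6)
  1. axis=0 (YZ plane), |mask|=23  ⇒  voxels=138
  2. axis=1 (XZ plane), |mask|=16  ⇒  voxels=61

remaining voxels: 61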